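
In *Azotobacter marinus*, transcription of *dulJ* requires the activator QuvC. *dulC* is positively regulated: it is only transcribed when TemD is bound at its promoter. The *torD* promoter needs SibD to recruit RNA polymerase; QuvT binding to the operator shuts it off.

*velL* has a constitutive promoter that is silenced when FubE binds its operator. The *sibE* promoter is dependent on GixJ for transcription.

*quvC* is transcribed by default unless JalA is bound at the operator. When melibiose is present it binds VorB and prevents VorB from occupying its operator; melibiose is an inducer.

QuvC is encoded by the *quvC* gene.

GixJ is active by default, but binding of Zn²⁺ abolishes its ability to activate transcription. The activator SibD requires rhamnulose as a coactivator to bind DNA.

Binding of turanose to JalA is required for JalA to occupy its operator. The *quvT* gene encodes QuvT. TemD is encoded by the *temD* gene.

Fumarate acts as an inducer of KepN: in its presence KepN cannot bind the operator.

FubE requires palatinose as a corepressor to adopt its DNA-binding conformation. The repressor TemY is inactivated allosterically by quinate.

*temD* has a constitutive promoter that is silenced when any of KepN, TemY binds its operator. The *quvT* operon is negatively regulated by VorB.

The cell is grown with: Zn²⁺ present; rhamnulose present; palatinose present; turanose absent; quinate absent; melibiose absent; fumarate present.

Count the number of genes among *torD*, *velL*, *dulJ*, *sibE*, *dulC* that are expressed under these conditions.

2

Melibiose is absent, so VorB is active.
With repressor VorB bound, *quvT* is not transcribed.
So QuvT is not produced.
Rhamnulose is present, so SibD is active.
No repressor is bound and SibD is active, so *torD* is transcribed.
→ *torD* is ON.
Palatinose is present, so FubE is active.
With repressor FubE bound, *velL* is not transcribed.
→ *velL* is OFF.
Turanose is absent, so JalA is inactive.
With no repressor bound, *quvC* is transcribed.
So QuvC is produced and active.
No repressor is bound and QuvC is active, so *dulJ* is transcribed.
→ *dulJ* is ON.
Zn²⁺ is present, so GixJ is inactive.
Required activator GixJ is absent, so *sibE* is not transcribed.
→ *sibE* is OFF.
Fumarate is present, so KepN is inactive.
Quinate is absent, so TemY is active.
With repressor TemY bound, *temD* is not transcribed.
So TemD is not produced.
Required activator TemD is absent, so *dulC* is not transcribed.
→ *dulC* is OFF.
2 of the 5 genes are transcribed.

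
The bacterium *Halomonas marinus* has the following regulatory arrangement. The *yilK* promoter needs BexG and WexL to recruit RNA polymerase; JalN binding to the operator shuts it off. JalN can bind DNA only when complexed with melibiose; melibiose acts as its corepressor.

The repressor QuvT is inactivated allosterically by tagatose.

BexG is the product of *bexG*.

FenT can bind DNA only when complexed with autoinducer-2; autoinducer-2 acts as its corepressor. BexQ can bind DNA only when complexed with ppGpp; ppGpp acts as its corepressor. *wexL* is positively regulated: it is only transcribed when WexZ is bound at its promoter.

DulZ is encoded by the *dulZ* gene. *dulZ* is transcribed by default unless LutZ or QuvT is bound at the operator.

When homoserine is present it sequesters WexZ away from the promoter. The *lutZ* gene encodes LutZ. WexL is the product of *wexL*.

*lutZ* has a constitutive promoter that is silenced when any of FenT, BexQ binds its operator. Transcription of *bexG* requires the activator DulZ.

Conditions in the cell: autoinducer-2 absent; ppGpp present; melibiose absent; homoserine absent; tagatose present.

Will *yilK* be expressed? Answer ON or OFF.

Autoinducer-2 is absent, so FenT is inactive.
ppGpp is present, so BexQ is active.
With repressor BexQ bound, *lutZ* is not transcribed.
So LutZ is not produced.
Tagatose is present, so QuvT is inactive.
With no repressor bound, *dulZ* is transcribed.
So DulZ is produced and active.
No repressor is bound and DulZ is active, so *bexG* is transcribed.
So BexG is produced and active.
Melibiose is absent, so JalN is inactive.
Homoserine is absent, so WexZ is active.
No repressor is bound and WexZ is active, so *wexL* is transcribed.
So WexL is produced and active.
No repressor is bound and BexG and WexL are active, so *yilK* is transcribed.

ON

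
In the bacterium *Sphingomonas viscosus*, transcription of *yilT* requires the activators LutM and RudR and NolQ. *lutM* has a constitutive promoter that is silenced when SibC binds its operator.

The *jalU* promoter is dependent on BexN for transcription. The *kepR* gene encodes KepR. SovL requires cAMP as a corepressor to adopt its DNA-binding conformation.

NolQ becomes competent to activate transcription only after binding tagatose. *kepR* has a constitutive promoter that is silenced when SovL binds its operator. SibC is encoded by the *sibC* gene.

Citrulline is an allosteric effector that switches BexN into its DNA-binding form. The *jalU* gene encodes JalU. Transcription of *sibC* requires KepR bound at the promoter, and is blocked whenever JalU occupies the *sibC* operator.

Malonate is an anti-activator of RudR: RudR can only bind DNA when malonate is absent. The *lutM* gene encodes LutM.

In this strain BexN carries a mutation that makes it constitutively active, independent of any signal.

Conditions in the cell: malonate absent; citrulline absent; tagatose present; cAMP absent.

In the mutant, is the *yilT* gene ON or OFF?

cAMP is absent, so SovL is inactive.
With no repressor bound, *kepR* is transcribed.
So KepR is produced and active.
BexN is constitutively active in this strain.
No repressor is bound and BexN is active, so *jalU* is transcribed.
So JalU is produced and active.
With repressor JalU bound, *sibC* is not transcribed.
So SibC is not produced.
With no repressor bound, *lutM* is transcribed.
So LutM is produced and active.
Malonate is absent, so RudR is active.
Tagatose is present, so NolQ is active.
No repressor is bound and LutM and RudR and NolQ are active, so *yilT* is transcribed.

ON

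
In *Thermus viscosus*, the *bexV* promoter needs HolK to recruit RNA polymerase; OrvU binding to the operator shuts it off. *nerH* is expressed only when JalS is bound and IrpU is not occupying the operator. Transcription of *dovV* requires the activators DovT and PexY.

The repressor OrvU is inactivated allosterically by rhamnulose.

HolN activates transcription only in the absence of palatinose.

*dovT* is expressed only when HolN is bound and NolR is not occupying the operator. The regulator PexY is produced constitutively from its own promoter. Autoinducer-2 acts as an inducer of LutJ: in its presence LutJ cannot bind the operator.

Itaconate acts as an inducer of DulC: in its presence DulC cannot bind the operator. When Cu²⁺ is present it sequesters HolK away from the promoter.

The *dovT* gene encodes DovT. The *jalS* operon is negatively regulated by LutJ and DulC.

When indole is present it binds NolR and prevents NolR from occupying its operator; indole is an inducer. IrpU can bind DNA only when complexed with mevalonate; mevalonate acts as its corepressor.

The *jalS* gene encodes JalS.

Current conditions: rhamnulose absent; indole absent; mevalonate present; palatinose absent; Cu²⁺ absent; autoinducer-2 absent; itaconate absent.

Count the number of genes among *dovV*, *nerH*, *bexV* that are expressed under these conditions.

Palatinose is absent, so HolN is active.
Indole is absent, so NolR is active.
With repressor NolR bound, *dovT* is not transcribed.
So DovT is not produced.
PexY is produced constitutively and is active.
Required activator DovT is absent, so *dovV* is not transcribed.
→ *dovV* is OFF.
Mevalonate is present, so IrpU is active.
Autoinducer-2 is absent, so LutJ is active.
Itaconate is absent, so DulC is active.
With repressor LutJ bound, *jalS* is not transcribed.
So JalS is not produced.
With repressor IrpU bound, *nerH* is not transcribed.
→ *nerH* is OFF.
Rhamnulose is absent, so OrvU is active.
Cu²⁺ is absent, so HolK is active.
With repressor OrvU bound, *bexV* is not transcribed.
→ *bexV* is OFF.
0 of the 3 genes are transcribed.

0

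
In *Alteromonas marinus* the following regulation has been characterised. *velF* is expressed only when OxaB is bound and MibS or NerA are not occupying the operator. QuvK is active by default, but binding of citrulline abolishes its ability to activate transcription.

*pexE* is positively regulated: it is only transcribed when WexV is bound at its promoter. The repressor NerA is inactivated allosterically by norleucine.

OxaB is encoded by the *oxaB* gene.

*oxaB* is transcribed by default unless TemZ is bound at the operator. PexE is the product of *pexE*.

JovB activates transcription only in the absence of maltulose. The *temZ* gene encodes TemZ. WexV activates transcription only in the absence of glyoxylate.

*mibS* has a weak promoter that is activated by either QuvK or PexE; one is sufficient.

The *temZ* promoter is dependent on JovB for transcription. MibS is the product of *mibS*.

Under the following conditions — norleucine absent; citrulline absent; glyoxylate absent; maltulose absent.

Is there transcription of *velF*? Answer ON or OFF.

Maltulose is absent, so JovB is active.
No repressor is bound and JovB is active, so *temZ* is transcribed.
So TemZ is produced and active.
With repressor TemZ bound, *oxaB* is not transcribed.
So OxaB is not produced.
Citrulline is absent, so QuvK is active.
Glyoxylate is absent, so WexV is active.
No repressor is bound and WexV is active, so *pexE* is transcribed.
So PexE is produced and active.
Activator QuvK is present, so *mibS* is transcribed.
So MibS is produced and active.
Norleucine is absent, so NerA is active.
With repressor MibS bound, *velF* is not transcribed.

OFF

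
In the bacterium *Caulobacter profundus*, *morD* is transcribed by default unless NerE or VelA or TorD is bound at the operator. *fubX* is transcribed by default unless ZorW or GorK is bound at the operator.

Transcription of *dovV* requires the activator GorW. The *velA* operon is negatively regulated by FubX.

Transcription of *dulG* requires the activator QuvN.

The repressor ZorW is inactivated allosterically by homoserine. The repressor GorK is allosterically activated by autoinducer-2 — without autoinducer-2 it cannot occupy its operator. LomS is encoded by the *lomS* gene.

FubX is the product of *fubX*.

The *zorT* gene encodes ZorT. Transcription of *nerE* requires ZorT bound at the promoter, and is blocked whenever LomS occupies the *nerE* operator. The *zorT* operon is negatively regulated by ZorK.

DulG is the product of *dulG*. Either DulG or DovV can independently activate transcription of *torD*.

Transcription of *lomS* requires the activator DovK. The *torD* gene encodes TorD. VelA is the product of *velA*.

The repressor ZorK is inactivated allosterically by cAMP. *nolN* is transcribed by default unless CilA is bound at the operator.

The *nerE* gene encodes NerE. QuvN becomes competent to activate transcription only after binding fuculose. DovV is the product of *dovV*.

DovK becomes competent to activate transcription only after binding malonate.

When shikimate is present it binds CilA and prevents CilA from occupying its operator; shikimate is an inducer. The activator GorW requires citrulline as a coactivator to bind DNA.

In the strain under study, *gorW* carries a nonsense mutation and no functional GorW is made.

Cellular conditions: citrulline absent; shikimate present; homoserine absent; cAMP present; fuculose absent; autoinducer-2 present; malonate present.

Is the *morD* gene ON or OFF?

cAMP is present, so ZorK is inactive.
With no repressor bound, *zorT* is transcribed.
So ZorT is produced and active.
Malonate is present, so DovK is active.
No repressor is bound and DovK is active, so *lomS* is transcribed.
So LomS is produced and active.
With repressor LomS bound, *nerE* is not transcribed.
So NerE is not produced.
Homoserine is absent, so ZorW is active.
Autoinducer-2 is present, so GorK is active.
With repressor ZorW bound, *fubX* is not transcribed.
So FubX is not produced.
With no repressor bound, *velA* is transcribed.
So VelA is produced and active.
Fuculose is absent, so QuvN is inactive.
Required activator QuvN is absent, so *dulG* is not transcribed.
So DulG is not produced.
GorW is non-functional in this strain, so it has no effect.
Required activator GorW is absent, so *dovV* is not transcribed.
So DovV is not produced.
No activator is available at the *torD* promoter, so *torD* is not transcribed.
So TorD is not produced.
With repressor VelA bound, *morD* is not transcribed.

OFF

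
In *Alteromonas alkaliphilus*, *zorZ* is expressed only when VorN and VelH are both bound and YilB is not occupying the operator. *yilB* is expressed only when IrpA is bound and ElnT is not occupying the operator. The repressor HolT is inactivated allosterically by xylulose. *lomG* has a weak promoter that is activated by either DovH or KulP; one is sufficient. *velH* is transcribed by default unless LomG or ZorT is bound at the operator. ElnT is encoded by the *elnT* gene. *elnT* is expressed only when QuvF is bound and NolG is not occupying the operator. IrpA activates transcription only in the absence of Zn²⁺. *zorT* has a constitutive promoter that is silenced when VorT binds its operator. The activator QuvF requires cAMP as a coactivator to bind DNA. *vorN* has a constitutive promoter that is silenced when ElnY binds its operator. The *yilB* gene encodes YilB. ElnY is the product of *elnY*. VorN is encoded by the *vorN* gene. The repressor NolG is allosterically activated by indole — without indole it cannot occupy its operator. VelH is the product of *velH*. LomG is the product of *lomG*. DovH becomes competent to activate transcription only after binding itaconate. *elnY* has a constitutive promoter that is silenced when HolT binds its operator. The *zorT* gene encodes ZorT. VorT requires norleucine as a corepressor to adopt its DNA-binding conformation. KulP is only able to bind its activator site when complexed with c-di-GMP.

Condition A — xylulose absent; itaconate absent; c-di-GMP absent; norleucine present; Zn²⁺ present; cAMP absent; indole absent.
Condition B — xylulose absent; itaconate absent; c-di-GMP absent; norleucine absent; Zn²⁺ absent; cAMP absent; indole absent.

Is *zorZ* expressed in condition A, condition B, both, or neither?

Condition A:
Xylulose is absent, so HolT is active.
With repressor HolT bound, *elnY* is not transcribed.
So ElnY is not produced.
With no repressor bound, *vorN* is transcribed.
So VorN is produced and active.
Itaconate is absent, so DovH is inactive.
c-di-GMP is absent, so KulP is inactive.
No activator is available at the *lomG* promoter, so *lomG* is not transcribed.
So LomG is not produced.
Norleucine is present, so VorT is active.
With repressor VorT bound, *zorT* is not transcribed.
So ZorT is not produced.
With no repressor bound, *velH* is transcribed.
So VelH is produced and active.
Zn²⁺ is present, so IrpA is inactive.
cAMP is absent, so QuvF is inactive.
Indole is absent, so NolG is inactive.
Required activator QuvF is absent, so *elnT* is not transcribed.
So ElnT is not produced.
Required activator IrpA is absent, so *yilB* is not transcribed.
So YilB is not produced.
No repressor is bound and VorN and VelH are active, so *zorZ* is transcribed.
→ *zorZ* is ON in A.
Condition B:
Xylulose is absent, so HolT is active.
With repressor HolT bound, *elnY* is not transcribed.
So ElnY is not produced.
With no repressor bound, *vorN* is transcribed.
So VorN is produced and active.
Itaconate is absent, so DovH is inactive.
c-di-GMP is absent, so KulP is inactive.
No activator is available at the *lomG* promoter, so *lomG* is not transcribed.
So LomG is not produced.
Norleucine is absent, so VorT is inactive.
With no repressor bound, *zorT* is transcribed.
So ZorT is produced and active.
With repressor ZorT bound, *velH* is not transcribed.
So VelH is not produced.
Zn²⁺ is absent, so IrpA is active.
cAMP is absent, so QuvF is inactive.
Indole is absent, so NolG is inactive.
Required activator QuvF is absent, so *elnT* is not transcribed.
So ElnT is not produced.
No repressor is bound and IrpA is active, so *yilB* is transcribed.
So YilB is produced and active.
With repressor YilB bound, *zorZ* is not transcribed.
→ *zorZ* is OFF in B.

A only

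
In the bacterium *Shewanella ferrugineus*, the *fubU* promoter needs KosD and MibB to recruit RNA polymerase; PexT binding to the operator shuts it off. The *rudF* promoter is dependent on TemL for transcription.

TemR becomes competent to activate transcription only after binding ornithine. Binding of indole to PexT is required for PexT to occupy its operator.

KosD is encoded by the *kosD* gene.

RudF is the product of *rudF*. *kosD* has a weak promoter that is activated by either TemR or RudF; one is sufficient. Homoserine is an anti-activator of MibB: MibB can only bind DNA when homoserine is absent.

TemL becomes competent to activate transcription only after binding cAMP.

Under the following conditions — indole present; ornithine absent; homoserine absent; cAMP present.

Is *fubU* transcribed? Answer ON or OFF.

OFF

Indole is present, so PexT is active.
Ornithine is absent, so TemR is inactive.
cAMP is present, so TemL is active.
No repressor is bound and TemL is active, so *rudF* is transcribed.
So RudF is produced and active.
Activator RudF is present, so *kosD* is transcribed.
So KosD is produced and active.
Homoserine is absent, so MibB is active.
With repressor PexT bound, *fubU* is not transcribed.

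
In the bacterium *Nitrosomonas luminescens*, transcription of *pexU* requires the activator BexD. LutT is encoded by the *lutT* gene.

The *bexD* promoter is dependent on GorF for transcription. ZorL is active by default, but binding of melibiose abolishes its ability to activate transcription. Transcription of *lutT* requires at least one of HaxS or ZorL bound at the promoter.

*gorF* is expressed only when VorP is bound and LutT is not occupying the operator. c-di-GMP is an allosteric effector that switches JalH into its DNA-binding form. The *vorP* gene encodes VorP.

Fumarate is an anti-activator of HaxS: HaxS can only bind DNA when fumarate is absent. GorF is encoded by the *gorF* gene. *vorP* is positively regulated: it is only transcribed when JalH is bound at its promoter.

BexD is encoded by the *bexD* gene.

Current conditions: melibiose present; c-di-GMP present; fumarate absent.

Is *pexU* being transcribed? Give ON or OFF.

OFF

c-di-GMP is present, so JalH is active.
No repressor is bound and JalH is active, so *vorP* is transcribed.
So VorP is produced and active.
Fumarate is absent, so HaxS is active.
Melibiose is present, so ZorL is inactive.
Activator HaxS is present, so *lutT* is transcribed.
So LutT is produced and active.
With repressor LutT bound, *gorF* is not transcribed.
So GorF is not produced.
Required activator GorF is absent, so *bexD* is not transcribed.
So BexD is not produced.
Required activator BexD is absent, so *pexU* is not transcribed.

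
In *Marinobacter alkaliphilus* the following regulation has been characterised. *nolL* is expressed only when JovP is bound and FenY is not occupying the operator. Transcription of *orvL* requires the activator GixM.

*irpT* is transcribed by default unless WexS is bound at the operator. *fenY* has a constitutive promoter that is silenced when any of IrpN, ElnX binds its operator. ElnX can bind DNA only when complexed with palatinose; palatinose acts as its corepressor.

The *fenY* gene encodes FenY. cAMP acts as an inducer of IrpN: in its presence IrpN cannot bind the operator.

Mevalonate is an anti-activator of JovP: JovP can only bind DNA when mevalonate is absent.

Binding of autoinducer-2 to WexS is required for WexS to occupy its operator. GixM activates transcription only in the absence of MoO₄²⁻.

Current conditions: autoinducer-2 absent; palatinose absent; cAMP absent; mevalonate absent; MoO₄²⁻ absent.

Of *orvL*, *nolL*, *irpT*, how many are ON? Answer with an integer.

MoO₄²⁻ is absent, so GixM is active.
No repressor is bound and GixM is active, so *orvL* is transcribed.
→ *orvL* is ON.
cAMP is absent, so IrpN is active.
Palatinose is absent, so ElnX is inactive.
With repressor IrpN bound, *fenY* is not transcribed.
So FenY is not produced.
Mevalonate is absent, so JovP is active.
No repressor is bound and JovP is active, so *nolL* is transcribed.
→ *nolL* is ON.
Autoinducer-2 is absent, so WexS is inactive.
With no repressor bound, *irpT* is transcribed.
→ *irpT* is ON.
3 of the 3 genes are transcribed.

3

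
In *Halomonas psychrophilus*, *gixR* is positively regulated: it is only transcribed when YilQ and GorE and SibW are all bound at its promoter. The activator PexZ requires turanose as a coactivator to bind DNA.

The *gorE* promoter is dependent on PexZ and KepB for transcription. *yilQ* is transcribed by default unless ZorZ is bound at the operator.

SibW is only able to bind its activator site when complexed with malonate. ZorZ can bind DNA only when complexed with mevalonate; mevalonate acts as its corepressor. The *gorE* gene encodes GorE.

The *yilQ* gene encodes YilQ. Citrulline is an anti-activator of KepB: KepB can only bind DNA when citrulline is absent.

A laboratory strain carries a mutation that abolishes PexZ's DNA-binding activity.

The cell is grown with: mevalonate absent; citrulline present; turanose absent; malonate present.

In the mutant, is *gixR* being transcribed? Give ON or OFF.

OFF

Mevalonate is absent, so ZorZ is inactive.
With no repressor bound, *yilQ* is transcribed.
So YilQ is produced and active.
PexZ is non-functional in this strain, so it has no effect.
Citrulline is present, so KepB is inactive.
Required activator PexZ is absent, so *gorE* is not transcribed.
So GorE is not produced.
Malonate is present, so SibW is active.
Required activator GorE is absent, so *gixR* is not transcribed.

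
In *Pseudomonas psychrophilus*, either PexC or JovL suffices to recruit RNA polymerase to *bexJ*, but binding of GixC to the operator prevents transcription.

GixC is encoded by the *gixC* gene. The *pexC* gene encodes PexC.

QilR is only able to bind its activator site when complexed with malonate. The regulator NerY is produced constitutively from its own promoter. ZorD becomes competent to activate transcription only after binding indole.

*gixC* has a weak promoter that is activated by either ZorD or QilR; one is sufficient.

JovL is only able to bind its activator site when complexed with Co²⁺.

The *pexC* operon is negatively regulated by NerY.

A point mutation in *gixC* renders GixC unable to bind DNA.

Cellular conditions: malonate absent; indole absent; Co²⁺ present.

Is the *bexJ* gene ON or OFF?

NerY is produced constitutively and is active.
With repressor NerY bound, *pexC* is not transcribed.
So PexC is not produced.
Co²⁺ is present, so JovL is active.
GixC is non-functional in this strain, so it has no effect.
Activator JovL is present, so *bexJ* is transcribed.

ON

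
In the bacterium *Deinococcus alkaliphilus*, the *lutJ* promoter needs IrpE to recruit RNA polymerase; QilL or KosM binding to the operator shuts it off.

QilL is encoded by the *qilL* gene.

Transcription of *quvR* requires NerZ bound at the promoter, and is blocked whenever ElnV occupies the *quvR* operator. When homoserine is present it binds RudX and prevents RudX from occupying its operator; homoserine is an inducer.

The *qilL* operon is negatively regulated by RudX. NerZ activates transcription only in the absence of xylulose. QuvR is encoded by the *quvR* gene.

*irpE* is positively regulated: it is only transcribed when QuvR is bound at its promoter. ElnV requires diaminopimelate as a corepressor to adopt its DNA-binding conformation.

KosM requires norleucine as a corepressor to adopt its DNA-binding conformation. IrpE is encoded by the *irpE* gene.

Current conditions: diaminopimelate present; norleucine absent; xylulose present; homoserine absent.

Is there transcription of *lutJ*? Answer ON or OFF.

Homoserine is absent, so RudX is active.
With repressor RudX bound, *qilL* is not transcribed.
So QilL is not produced.
Norleucine is absent, so KosM is inactive.
Xylulose is present, so NerZ is inactive.
Diaminopimelate is present, so ElnV is active.
With repressor ElnV bound, *quvR* is not transcribed.
So QuvR is not produced.
Required activator QuvR is absent, so *irpE* is not transcribed.
So IrpE is not produced.
Required activator IrpE is absent, so *lutJ* is not transcribed.

OFF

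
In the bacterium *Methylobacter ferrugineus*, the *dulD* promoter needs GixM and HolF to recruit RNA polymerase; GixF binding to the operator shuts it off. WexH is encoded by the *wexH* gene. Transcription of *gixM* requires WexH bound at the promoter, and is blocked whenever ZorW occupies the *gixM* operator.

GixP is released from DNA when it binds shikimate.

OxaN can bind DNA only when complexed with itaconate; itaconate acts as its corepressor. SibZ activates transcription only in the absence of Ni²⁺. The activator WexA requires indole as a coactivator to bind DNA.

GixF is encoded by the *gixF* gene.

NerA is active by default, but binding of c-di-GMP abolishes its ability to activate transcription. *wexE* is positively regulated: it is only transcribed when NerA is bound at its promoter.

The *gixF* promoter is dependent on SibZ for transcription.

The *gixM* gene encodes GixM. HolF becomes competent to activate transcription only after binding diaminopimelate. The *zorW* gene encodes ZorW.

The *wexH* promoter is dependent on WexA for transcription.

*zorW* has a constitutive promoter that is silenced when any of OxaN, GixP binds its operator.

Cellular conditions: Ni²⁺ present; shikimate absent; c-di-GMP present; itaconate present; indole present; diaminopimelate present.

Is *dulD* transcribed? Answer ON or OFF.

Itaconate is present, so OxaN is active.
Shikimate is absent, so GixP is active.
With repressor OxaN bound, *zorW* is not transcribed.
So ZorW is not produced.
Indole is present, so WexA is active.
No repressor is bound and WexA is active, so *wexH* is transcribed.
So WexH is produced and active.
No repressor is bound and WexH is active, so *gixM* is transcribed.
So GixM is produced and active.
Diaminopimelate is present, so HolF is active.
Ni²⁺ is present, so SibZ is inactive.
Required activator SibZ is absent, so *gixF* is not transcribed.
So GixF is not produced.
No repressor is bound and GixM and HolF are active, so *dulD* is transcribed.

ON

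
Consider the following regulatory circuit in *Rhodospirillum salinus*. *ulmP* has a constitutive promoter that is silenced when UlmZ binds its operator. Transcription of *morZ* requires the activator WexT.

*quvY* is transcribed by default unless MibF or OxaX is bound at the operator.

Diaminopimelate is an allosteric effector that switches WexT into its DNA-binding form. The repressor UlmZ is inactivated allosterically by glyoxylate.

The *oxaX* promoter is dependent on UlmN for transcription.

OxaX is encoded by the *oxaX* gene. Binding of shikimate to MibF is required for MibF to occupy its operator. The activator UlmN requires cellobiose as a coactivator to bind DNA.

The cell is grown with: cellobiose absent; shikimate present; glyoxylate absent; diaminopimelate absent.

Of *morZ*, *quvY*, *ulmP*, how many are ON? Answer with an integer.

0

Diaminopimelate is absent, so WexT is inactive.
Required activator WexT is absent, so *morZ* is not transcribed.
→ *morZ* is OFF.
Shikimate is present, so MibF is active.
Cellobiose is absent, so UlmN is inactive.
Required activator UlmN is absent, so *oxaX* is not transcribed.
So OxaX is not produced.
With repressor MibF bound, *quvY* is not transcribed.
→ *quvY* is OFF.
Glyoxylate is absent, so UlmZ is active.
With repressor UlmZ bound, *ulmP* is not transcribed.
→ *ulmP* is OFF.
0 of the 3 genes are transcribed.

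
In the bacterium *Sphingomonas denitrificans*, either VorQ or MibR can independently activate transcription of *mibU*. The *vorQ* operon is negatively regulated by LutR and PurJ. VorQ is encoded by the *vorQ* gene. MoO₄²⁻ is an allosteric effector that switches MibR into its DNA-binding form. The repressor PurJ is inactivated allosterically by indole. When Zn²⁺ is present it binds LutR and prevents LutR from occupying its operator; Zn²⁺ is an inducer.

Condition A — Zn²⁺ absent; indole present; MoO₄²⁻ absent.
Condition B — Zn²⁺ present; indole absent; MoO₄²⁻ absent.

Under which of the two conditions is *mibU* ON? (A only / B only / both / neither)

neither

Condition A:
Zn²⁺ is absent, so LutR is active.
Indole is present, so PurJ is inactive.
With repressor LutR bound, *vorQ* is not transcribed.
So VorQ is not produced.
MoO₄²⁻ is absent, so MibR is inactive.
No activator is available at the *mibU* promoter, so *mibU* is not transcribed.
→ *mibU* is OFF in A.
Condition B:
Zn²⁺ is present, so LutR is inactive.
Indole is absent, so PurJ is active.
With repressor PurJ bound, *vorQ* is not transcribed.
So VorQ is not produced.
MoO₄²⁻ is absent, so MibR is inactive.
No activator is available at the *mibU* promoter, so *mibU* is not transcribed.
→ *mibU* is OFF in B.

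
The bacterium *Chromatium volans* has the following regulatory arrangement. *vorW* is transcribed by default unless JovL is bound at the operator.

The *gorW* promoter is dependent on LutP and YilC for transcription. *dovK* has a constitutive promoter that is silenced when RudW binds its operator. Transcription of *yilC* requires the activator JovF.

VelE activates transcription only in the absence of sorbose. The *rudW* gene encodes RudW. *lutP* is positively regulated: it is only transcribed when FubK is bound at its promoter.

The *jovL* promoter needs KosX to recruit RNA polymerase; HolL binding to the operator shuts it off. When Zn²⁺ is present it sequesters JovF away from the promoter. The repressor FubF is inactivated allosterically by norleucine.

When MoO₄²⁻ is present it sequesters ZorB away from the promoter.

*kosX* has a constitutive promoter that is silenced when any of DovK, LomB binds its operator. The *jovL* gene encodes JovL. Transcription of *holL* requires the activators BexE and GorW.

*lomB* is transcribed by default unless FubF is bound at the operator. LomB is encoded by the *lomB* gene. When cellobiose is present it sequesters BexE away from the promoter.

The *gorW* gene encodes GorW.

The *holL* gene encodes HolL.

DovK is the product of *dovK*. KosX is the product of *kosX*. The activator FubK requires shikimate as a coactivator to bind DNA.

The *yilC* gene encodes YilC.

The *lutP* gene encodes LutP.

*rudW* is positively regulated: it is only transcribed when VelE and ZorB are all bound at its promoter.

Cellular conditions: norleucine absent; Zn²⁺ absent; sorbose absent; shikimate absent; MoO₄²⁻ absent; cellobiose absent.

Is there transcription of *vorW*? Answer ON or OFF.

Sorbose is absent, so VelE is active.
MoO₄²⁻ is absent, so ZorB is active.
No repressor is bound and VelE and ZorB are active, so *rudW* is transcribed.
So RudW is produced and active.
With repressor RudW bound, *dovK* is not transcribed.
So DovK is not produced.
Norleucine is absent, so FubF is active.
With repressor FubF bound, *lomB* is not transcribed.
So LomB is not produced.
With no repressor bound, *kosX* is transcribed.
So KosX is produced and active.
Cellobiose is absent, so BexE is active.
Shikimate is absent, so FubK is inactive.
Required activator FubK is absent, so *lutP* is not transcribed.
So LutP is not produced.
Zn²⁺ is absent, so JovF is active.
No repressor is bound and JovF is active, so *yilC* is transcribed.
So YilC is produced and active.
Required activator LutP is absent, so *gorW* is not transcribed.
So GorW is not produced.
Required activator GorW is absent, so *holL* is not transcribed.
So HolL is not produced.
No repressor is bound and KosX is active, so *jovL* is transcribed.
So JovL is produced and active.
With repressor JovL bound, *vorW* is not transcribed.

OFF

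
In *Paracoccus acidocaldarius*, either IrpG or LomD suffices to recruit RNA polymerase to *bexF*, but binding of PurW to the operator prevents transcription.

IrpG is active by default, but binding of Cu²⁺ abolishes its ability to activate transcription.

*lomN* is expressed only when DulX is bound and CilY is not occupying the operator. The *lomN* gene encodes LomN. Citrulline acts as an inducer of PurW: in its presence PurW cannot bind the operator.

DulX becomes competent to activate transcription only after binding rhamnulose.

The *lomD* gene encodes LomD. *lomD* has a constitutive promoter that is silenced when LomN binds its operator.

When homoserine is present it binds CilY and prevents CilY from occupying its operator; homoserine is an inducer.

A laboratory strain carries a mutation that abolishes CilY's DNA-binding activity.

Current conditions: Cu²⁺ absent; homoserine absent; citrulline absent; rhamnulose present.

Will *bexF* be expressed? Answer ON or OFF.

Citrulline is absent, so PurW is active.
Cu²⁺ is absent, so IrpG is active.
Rhamnulose is present, so DulX is active.
CilY is non-functional in this strain, so it has no effect.
No repressor is bound and DulX is active, so *lomN* is transcribed.
So LomN is produced and active.
With repressor LomN bound, *lomD* is not transcribed.
So LomD is not produced.
With repressor PurW bound, *bexF* is not transcribed.

OFF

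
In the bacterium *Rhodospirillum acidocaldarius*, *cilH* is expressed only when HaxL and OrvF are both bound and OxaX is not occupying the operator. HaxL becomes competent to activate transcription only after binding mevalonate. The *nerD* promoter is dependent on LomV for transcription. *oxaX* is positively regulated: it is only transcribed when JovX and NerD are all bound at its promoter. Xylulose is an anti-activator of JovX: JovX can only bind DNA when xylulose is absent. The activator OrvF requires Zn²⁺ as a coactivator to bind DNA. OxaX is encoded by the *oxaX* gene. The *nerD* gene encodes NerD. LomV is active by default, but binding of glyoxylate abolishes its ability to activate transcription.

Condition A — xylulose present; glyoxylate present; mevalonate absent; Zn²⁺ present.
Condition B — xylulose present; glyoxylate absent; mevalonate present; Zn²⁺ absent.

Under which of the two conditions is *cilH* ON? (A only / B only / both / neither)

neither

Condition A:
Xylulose is present, so JovX is inactive.
Glyoxylate is present, so LomV is inactive.
Required activator LomV is absent, so *nerD* is not transcribed.
So NerD is not produced.
Required activator JovX is absent, so *oxaX* is not transcribed.
So OxaX is not produced.
Mevalonate is absent, so HaxL is inactive.
Zn²⁺ is present, so OrvF is active.
Required activator HaxL is absent, so *cilH* is not transcribed.
→ *cilH* is OFF in A.
Condition B:
Xylulose is present, so JovX is inactive.
Glyoxylate is absent, so LomV is active.
No repressor is bound and LomV is active, so *nerD* is transcribed.
So NerD is produced and active.
Required activator JovX is absent, so *oxaX* is not transcribed.
So OxaX is not produced.
Mevalonate is present, so HaxL is active.
Zn²⁺ is absent, so OrvF is inactive.
Required activator OrvF is absent, so *cilH* is not transcribed.
→ *cilH* is OFF in B.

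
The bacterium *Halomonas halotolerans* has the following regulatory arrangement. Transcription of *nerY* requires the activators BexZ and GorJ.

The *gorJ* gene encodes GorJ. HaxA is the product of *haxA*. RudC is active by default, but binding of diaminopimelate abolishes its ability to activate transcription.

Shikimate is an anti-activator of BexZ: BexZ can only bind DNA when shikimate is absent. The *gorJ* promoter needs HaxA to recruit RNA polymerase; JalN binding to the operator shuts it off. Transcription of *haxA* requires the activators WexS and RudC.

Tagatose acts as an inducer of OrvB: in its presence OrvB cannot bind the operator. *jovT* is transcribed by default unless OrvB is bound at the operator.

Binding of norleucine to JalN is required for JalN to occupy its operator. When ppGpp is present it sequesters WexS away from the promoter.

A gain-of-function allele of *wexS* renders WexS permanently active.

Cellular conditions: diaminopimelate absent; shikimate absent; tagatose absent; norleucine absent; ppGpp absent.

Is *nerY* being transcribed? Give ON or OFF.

ON

Shikimate is absent, so BexZ is active.
Norleucine is absent, so JalN is inactive.
WexS is constitutively active in this strain.
Diaminopimelate is absent, so RudC is active.
No repressor is bound and WexS and RudC are active, so *haxA* is transcribed.
So HaxA is produced and active.
No repressor is bound and HaxA is active, so *gorJ* is transcribed.
So GorJ is produced and active.
No repressor is bound and BexZ and GorJ are active, so *nerY* is transcribed.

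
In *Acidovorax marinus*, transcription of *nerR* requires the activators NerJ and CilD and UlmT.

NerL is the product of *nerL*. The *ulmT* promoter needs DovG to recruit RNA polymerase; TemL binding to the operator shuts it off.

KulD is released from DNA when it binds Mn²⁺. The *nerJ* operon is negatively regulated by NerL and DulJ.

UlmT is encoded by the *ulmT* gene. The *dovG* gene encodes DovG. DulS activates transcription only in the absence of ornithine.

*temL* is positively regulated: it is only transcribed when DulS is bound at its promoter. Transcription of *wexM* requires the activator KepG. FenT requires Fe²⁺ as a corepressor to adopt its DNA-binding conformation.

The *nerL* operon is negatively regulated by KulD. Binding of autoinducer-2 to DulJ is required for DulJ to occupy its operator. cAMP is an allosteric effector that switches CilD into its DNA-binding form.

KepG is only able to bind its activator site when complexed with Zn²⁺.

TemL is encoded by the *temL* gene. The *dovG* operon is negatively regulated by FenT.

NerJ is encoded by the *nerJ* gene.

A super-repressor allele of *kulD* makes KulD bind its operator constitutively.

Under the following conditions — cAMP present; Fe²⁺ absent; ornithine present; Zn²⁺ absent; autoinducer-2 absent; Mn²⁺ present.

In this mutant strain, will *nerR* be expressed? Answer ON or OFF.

ON

KulD is constitutively active in this strain.
With repressor KulD bound, *nerL* is not transcribed.
So NerL is not produced.
Autoinducer-2 is absent, so DulJ is inactive.
With no repressor bound, *nerJ* is transcribed.
So NerJ is produced and active.
cAMP is present, so CilD is active.
Fe²⁺ is absent, so FenT is inactive.
With no repressor bound, *dovG* is transcribed.
So DovG is produced and active.
Ornithine is present, so DulS is inactive.
Required activator DulS is absent, so *temL* is not transcribed.
So TemL is not produced.
No repressor is bound and DovG is active, so *ulmT* is transcribed.
So UlmT is produced and active.
No repressor is bound and NerJ and CilD and UlmT are active, so *nerR* is transcribed.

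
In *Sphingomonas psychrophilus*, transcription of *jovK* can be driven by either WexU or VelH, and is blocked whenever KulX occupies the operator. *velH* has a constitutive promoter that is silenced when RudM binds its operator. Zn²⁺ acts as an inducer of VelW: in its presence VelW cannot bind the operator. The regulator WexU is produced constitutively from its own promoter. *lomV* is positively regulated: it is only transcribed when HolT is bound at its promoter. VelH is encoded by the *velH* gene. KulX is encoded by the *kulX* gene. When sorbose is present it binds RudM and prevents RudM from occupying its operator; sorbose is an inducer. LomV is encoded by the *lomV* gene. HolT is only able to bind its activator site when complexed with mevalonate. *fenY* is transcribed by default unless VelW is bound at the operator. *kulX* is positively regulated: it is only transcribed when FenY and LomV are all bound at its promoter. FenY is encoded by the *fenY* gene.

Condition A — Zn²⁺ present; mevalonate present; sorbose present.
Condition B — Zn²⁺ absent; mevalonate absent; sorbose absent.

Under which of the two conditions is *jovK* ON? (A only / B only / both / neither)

B only

Condition A:
Zn²⁺ is present, so VelW is inactive.
With no repressor bound, *fenY* is transcribed.
So FenY is produced and active.
Mevalonate is present, so HolT is active.
No repressor is bound and HolT is active, so *lomV* is transcribed.
So LomV is produced and active.
No repressor is bound and FenY and LomV are active, so *kulX* is transcribed.
So KulX is produced and active.
WexU is produced constitutively and is active.
Sorbose is present, so RudM is inactive.
With no repressor bound, *velH* is transcribed.
So VelH is produced and active.
With repressor KulX bound, *jovK* is not transcribed.
→ *jovK* is OFF in A.
Condition B:
Zn²⁺ is absent, so VelW is active.
With repressor VelW bound, *fenY* is not transcribed.
So FenY is not produced.
Mevalonate is absent, so HolT is inactive.
Required activator HolT is absent, so *lomV* is not transcribed.
So LomV is not produced.
Required activator FenY is absent, so *kulX* is not transcribed.
So KulX is not produced.
WexU is produced constitutively and is active.
Sorbose is absent, so RudM is active.
With repressor RudM bound, *velH* is not transcribed.
So VelH is not produced.
Activator WexU is present, so *jovK* is transcribed.
→ *jovK* is ON in B.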